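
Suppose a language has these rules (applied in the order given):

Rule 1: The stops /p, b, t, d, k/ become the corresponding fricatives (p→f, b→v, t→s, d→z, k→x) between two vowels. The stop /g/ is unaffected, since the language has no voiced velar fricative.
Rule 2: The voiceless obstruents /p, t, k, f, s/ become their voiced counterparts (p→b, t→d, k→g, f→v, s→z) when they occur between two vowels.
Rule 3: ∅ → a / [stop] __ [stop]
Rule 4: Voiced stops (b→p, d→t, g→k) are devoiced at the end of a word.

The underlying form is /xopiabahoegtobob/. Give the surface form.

xoviavahoegatovop

Rule 1 (intervocalic spirantization): /p/ is a stop between vowels /o/ and /i/, so it spirantizes to the fricative [f]. /b/ is a stop between vowels /a/ and /a/, so it spirantizes to the fricative [v]. /b/ is a stop between vowels /o/ and /o/, so it spirantizes to the fricative [v]. /xopiabahoegtobob/ → xofiavahoegtovob.
Rule 2 (intervocalic voicing): /f/ is a voiceless obstruent between vowels /o/ and /i/, so it voices to [v]. /xofiavahoegtovob/ → xoviavahoegtovob.
Rule 3 (stop-cluster a-epenthesis): /g/ and /t/ form a stop–stop cluster, so [a] is inserted between them. /xoviavahoegtovob/ → xoviavahoegatovob.
Rule 4 (final devoicing): /b/ is a voiced stop in word-final position, so it devoices to [p]. /xoviavahoegatovob/ → xoviavahoegatovop.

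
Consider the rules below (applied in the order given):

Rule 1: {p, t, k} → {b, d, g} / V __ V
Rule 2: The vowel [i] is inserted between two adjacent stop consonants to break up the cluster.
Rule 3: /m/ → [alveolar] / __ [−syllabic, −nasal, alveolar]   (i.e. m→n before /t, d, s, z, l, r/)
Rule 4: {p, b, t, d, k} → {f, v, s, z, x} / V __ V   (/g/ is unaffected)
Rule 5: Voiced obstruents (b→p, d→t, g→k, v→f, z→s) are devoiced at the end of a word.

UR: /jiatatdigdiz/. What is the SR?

Rule 1 (intervocalic voicing): /t/ is a voiceless stop between vowels /a/ and /a/, so it voices to [d]. /jiatatdigdiz/ → jiadatdigdiz.
Rule 2 (stop-cluster i-epenthesis): /t/ and /d/ form a stop–stop cluster, so [i] is inserted between them. /g/ and /d/ form a stop–stop cluster, so [i] is inserted between them. /jiadatdigdiz/ → jiadatidigidiz.
Rule 3 (nasal place assimilation): no segment meets the environment; /jiadatidigidiz/ is unchanged.
Rule 4 (intervocalic spirantization): /d/ is a stop between vowels /a/ and /a/, so it spirantizes to the fricative [z]. /t/ is a stop between vowels /a/ and /i/, so it spirantizes to the fricative [s]. /d/ is a stop between vowels /i/ and /i/, so it spirantizes to the fricative [z]. /d/ is a stop between vowels /i/ and /i/, so it spirantizes to the fricative [z]. /jiadatidigidiz/ → jiazasizigiziz.
Rule 5 (final devoicing): /z/ is a voiced obstruent in word-final position, so it devoices to [s]. /jiazasizigiziz/ → jiazasizigizis.

jiazasizigizis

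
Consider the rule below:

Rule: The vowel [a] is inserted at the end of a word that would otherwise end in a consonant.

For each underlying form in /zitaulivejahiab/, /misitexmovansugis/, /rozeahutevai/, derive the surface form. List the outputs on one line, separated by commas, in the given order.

zitaulivejahiaba, misitexmovansugisa, rozeahutevai

/zitaulivejahiab/: the form ends in the consonant /b/, so [a] is inserted word-finally. → [zitaulivejahiaba].
/misitexmovansugis/: the form ends in the consonant /s/, so [a] is inserted word-finally. → [misitexmovansugisa].
/rozeahutevai/: the rule's environment is not met; surfaces unchanged as [rozeahutevai].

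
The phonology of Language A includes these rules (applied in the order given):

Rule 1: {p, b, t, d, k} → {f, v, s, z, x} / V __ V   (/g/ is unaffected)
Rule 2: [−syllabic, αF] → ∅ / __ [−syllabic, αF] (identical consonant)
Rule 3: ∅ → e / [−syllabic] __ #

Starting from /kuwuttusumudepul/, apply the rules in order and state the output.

Rule 1 (intervocalic spirantization): /d/ is a stop between vowels /u/ and /e/, so it spirantizes to the fricative [z]. /p/ is a stop between vowels /e/ and /u/, so it spirantizes to the fricative [f]. /kuwuttusumudepul/ → kuwuttusumuzeful.
Rule 2 (degemination): /tt/ is a geminate; the first /t/ deletes. /kuwuttusumuzeful/ → kuwutusumuzeful.
Rule 3 (final e-epenthesis): the form ends in the consonant /l/, so [e] is inserted word-finally. /kuwutusumuzeful/ → kuwutusumuzefule.

kuwutusumuzefule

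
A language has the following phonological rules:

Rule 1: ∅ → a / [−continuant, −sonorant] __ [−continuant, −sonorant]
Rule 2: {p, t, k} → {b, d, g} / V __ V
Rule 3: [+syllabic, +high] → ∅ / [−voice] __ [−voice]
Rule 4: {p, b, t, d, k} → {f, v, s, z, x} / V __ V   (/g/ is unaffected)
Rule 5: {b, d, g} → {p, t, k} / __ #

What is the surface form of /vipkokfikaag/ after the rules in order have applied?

Rule 1 (stop-cluster a-epenthesis): /p/ and /k/ form a stop–stop cluster, so [a] is inserted between them. /vipkokfikaag/ → vipakokfikaag.
Rule 2 (intervocalic voicing): /p/ is a voiceless stop between vowels /i/ and /a/, so it voices to [b]. /k/ is a voiceless stop between vowels /a/ and /o/, so it voices to [g]. /k/ is a voiceless stop between vowels /i/ and /a/, so it voices to [g]. /vipakokfikaag/ → vibagokfigaag.
Rule 3 (high vowel syncope): no segment meets the environment; /vibagokfigaag/ is unchanged.
Rule 4 (intervocalic spirantization): /b/ is a stop between vowels /i/ and /a/, so it spirantizes to the fricative [v]. /vibagokfigaag/ → vivagokfigaag.
Rule 5 (final devoicing): /g/ is a voiced stop in word-final position, so it devoices to [k]. /vivagokfigaag/ → vivagokfigaak.

vivagokfigaak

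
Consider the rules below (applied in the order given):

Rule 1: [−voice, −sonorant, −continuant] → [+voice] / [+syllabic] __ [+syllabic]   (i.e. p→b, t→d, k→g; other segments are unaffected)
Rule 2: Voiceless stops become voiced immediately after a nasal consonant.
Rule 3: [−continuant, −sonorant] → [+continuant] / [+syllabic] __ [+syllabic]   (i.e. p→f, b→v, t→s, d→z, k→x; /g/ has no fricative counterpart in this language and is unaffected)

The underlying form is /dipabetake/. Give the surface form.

divavezage

Rule 1 (intervocalic voicing): /p/ is a voiceless stop between vowels /i/ and /a/, so it voices to [b]. /t/ is a voiceless stop between vowels /e/ and /a/, so it voices to [d]. /k/ is a voiceless stop between vowels /a/ and /e/, so it voices to [g]. /dipabetake/ → dibabedage.
Rule 2 (post-nasal voicing): no segment meets the environment; /dibabedage/ is unchanged.
Rule 3 (intervocalic spirantization): /b/ is a stop between vowels /i/ and /a/, so it spirantizes to the fricative [v]. /b/ is a stop between vowels /a/ and /e/, so it spirantizes to the fricative [v]. /d/ is a stop between vowels /e/ and /a/, so it spirantizes to the fricative [z]. /dibabedage/ → divavezage.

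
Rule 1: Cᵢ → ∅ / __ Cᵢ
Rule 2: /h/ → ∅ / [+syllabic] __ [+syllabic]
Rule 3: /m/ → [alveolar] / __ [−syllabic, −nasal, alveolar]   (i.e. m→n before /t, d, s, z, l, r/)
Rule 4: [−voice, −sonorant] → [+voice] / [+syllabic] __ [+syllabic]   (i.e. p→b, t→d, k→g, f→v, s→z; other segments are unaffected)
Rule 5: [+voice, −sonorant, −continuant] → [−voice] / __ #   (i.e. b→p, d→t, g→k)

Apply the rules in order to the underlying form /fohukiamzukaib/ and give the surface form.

Rule 1 (degemination): no segment meets the environment; /fohukiamzukaib/ is unchanged.
Rule 2 (intervocalic h-deletion): /h/ occurs between vowels /o/ and /u/, so it deletes. /fohukiamzukaib/ → foukiamzukaib.
Rule 3 (nasal place assimilation): /m/ precedes the alveolar consonant /z/, so it assimilates in place to [n]. /foukiamzukaib/ → foukianzukaib.
Rule 4 (intervocalic voicing): /k/ is a voiceless obstruent between vowels /u/ and /i/, so it voices to [g]. /k/ is a voiceless obstruent between vowels /u/ and /a/, so it voices to [g]. /foukianzukaib/ → fougianzugaib.
Rule 5 (final devoicing): /b/ is a voiced stop in word-final position, so it devoices to [p]. /fougianzugaib/ → fougianzugaip.

fougianzugaip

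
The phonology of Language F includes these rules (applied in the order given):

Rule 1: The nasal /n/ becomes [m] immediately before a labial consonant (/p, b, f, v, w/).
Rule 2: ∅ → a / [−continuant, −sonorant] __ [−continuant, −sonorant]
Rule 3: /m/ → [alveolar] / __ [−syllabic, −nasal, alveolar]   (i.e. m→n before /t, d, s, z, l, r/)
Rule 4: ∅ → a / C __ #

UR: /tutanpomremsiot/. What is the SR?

tutamponrensiota

Rule 1 (nasal place assimilation): /n/ precedes the labial consonant /p/, so it assimilates in place to [m]. /tutanpomremsiot/ → tutampomremsiot.
Rule 2 (stop-cluster a-epenthesis): no segment meets the environment; /tutampomremsiot/ is unchanged.
Rule 3 (nasal place assimilation): /m/ precedes the alveolar consonant /r/, so it assimilates in place to [n]. /m/ precedes the alveolar consonant /s/, so it assimilates in place to [n]. /tutampomremsiot/ → tutamponrensiot.
Rule 4 (final a-epenthesis): the form ends in the consonant /t/, so [a] is inserted word-finally. /tutamponrensiot/ → tutamponrensiota.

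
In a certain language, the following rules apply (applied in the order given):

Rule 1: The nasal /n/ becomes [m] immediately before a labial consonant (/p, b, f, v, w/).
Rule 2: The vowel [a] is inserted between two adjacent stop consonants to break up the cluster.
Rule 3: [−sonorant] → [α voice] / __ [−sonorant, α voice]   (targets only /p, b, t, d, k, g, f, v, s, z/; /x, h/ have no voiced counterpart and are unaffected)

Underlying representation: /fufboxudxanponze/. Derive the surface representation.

fuvboxutxamponze

Rule 1 (nasal place assimilation): /n/ precedes the labial consonant /p/, so it assimilates in place to [m]. /fufboxudxanponze/ → fufboxudxamponze.
Rule 2 (stop-cluster a-epenthesis): no segment meets the environment; /fufboxudxamponze/ is unchanged.
Rule 3 (regressive voicing assimilation): /f/ precedes the voiced obstruent /b/, so it voices to [v] by assimilation. /d/ precedes the voiceless obstruent /x/, so it devoices to [t] by assimilation. /fufboxudxamponze/ → fuvboxutxamponze.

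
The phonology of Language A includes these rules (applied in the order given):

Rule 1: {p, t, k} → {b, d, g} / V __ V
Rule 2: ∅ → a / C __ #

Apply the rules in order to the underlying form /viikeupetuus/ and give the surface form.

viigeubeduusa

Rule 1 (intervocalic voicing): /k/ is a voiceless stop between vowels /i/ and /e/, so it voices to [g]. /p/ is a voiceless stop between vowels /u/ and /e/, so it voices to [b]. /t/ is a voiceless stop between vowels /e/ and /u/, so it voices to [d]. /viikeupetuus/ → viigeubeduus.
Rule 2 (final a-epenthesis): the form ends in the consonant /s/, so [a] is inserted word-finally. /viigeubeduus/ → viigeubeduusa.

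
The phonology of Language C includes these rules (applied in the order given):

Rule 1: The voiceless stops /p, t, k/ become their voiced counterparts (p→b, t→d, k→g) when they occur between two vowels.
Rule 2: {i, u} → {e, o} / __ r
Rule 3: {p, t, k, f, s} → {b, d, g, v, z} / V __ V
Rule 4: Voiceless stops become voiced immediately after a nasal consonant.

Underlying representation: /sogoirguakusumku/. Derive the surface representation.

sogoerguaguzumgu

Rule 1 (intervocalic voicing): /k/ is a voiceless stop between vowels /a/ and /u/, so it voices to [g]. /sogoirguakusumku/ → sogoirguagusumku.
Rule 2 (pre-rhotic lowering): /i/ is a high vowel immediately before /r/, so it lowers to [e]. /sogoirguagusumku/ → sogoerguagusumku.
Rule 3 (intervocalic voicing): /s/ is a voiceless obstruent between vowels /u/ and /u/, so it voices to [z]. /sogoerguagusumku/ → sogoerguaguzumku.
Rule 4 (post-nasal voicing): /k/ is a voiceless stop immediately after the nasal /m/, so it voices to [g]. /sogoerguaguzumku/ → sogoerguaguzumgu.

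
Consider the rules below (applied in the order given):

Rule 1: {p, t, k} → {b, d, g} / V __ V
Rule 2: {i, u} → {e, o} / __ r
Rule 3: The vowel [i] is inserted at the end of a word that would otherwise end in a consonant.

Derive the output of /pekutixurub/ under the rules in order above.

pegudixorubi

Rule 1 (intervocalic voicing): /k/ is a voiceless stop between vowels /e/ and /u/, so it voices to [g]. /t/ is a voiceless stop between vowels /u/ and /i/, so it voices to [d]. /pekutixurub/ → pegudixurub.
Rule 2 (pre-rhotic lowering): /u/ is a high vowel immediately before /r/, so it lowers to [o]. /pegudixurub/ → pegudixorub.
Rule 3 (final i-epenthesis): the form ends in the consonant /b/, so [i] is inserted word-finally. /pegudixorub/ → pegudixorubi.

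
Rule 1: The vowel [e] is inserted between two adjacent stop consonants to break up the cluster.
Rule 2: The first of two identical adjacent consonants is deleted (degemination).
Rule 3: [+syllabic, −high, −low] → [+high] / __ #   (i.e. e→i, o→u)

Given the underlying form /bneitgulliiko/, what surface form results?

bneiteguliiku

Rule 1 (stop-cluster e-epenthesis): /t/ and /g/ form a stop–stop cluster, so [e] is inserted between them. /bneitgulliiko/ → bneitegulliiko.
Rule 2 (degemination): /ll/ is a geminate; the first /l/ deletes. /bneitegulliiko/ → bneiteguliiko.
Rule 3 (final vowel raising): /o/ is a mid vowel in word-final position, so it raises to [u]. /bneiteguliiko/ → bneiteguliiku.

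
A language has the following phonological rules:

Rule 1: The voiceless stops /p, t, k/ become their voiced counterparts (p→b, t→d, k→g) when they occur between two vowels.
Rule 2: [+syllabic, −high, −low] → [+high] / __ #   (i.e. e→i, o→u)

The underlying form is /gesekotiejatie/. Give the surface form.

gesegodiejadii

Rule 1 (intervocalic voicing): /k/ is a voiceless stop between vowels /e/ and /o/, so it voices to [g]. /t/ is a voiceless stop between vowels /o/ and /i/, so it voices to [d]. /t/ is a voiceless stop between vowels /a/ and /i/, so it voices to [d]. /gesekotiejatie/ → gesegodiejadie.
Rule 2 (final vowel raising): /e/ is a mid vowel in word-final position, so it raises to [i]. /gesegodiejadie/ → gesegodiejadii.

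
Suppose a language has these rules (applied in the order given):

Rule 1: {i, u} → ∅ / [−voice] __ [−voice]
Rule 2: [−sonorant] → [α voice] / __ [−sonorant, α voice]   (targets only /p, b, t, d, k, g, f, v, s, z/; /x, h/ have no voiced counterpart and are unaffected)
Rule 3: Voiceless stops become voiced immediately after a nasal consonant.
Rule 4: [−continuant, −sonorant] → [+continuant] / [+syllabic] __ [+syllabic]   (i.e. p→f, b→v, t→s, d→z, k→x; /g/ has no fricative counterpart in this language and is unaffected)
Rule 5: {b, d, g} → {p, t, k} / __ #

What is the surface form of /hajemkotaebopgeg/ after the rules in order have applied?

hajemgosaevobgek

Rule 1 (high vowel syncope): no segment meets the environment; /hajemkotaebopgeg/ is unchanged.
Rule 2 (regressive voicing assimilation): /p/ precedes the voiced obstruent /g/, so it voices to [b] by assimilation. /hajemkotaebopgeg/ → hajemkotaebobgeg.
Rule 3 (post-nasal voicing): /k/ is a voiceless stop immediately after the nasal /m/, so it voices to [g]. /hajemkotaebobgeg/ → hajemgotaebobgeg.
Rule 4 (intervocalic spirantization): /t/ is a stop between vowels /o/ and /a/, so it spirantizes to the fricative [s]. /b/ is a stop between vowels /e/ and /o/, so it spirantizes to the fricative [v]. /hajemgotaebobgeg/ → hajemgosaevobgeg.
Rule 5 (final devoicing): /g/ is a voiced stop in word-final position, so it devoices to [k]. /hajemgosaevobgeg/ → hajemgosaevobgek.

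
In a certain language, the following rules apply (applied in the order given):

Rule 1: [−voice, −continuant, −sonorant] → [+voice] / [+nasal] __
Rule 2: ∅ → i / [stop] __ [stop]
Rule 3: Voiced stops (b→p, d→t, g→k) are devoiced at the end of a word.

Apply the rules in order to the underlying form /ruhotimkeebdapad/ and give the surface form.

ruhotimgeebidapat

Rule 1 (post-nasal voicing): /k/ is a voiceless stop immediately after the nasal /m/, so it voices to [g]. /ruhotimkeebdapad/ → ruhotimgeebdapad.
Rule 2 (stop-cluster i-epenthesis): /b/ and /d/ form a stop–stop cluster, so [i] is inserted between them. /ruhotimgeebdapad/ → ruhotimgeebidapad.
Rule 3 (final devoicing): /d/ is a voiced stop in word-final position, so it devoices to [t]. /ruhotimgeebidapad/ → ruhotimgeebidapat.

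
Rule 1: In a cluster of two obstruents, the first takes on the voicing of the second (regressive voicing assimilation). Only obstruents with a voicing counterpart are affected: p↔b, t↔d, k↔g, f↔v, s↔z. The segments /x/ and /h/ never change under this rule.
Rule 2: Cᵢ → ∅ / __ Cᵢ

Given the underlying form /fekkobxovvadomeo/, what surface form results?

Rule 1 (regressive voicing assimilation): /b/ precedes the voiceless obstruent /x/, so it devoices to [p] by assimilation. /fekkobxovvadomeo/ → fekkopxovvadomeo.
Rule 2 (degemination): /kk/ is a geminate; the first /k/ deletes. /vv/ is a geminate; the first /v/ deletes. /fekkopxovvadomeo/ → fekopxovadomeo.

fekopxovadomeo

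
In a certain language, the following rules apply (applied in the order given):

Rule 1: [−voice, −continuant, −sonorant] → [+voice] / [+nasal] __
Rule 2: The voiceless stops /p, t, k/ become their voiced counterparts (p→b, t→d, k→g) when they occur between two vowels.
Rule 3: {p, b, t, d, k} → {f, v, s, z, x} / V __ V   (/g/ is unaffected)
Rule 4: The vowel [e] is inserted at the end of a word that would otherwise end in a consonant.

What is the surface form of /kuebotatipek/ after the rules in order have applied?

kuevozaziveke

Rule 1 (post-nasal voicing): no segment meets the environment; /kuebotatipek/ is unchanged.
Rule 2 (intervocalic voicing): /t/ is a voiceless stop between vowels /o/ and /a/, so it voices to [d]. /t/ is a voiceless stop between vowels /a/ and /i/, so it voices to [d]. /p/ is a voiceless stop between vowels /i/ and /e/, so it voices to [b]. /kuebotatipek/ → kuebodadibek.
Rule 3 (intervocalic spirantization): /b/ is a stop between vowels /e/ and /o/, so it spirantizes to the fricative [v]. /d/ is a stop between vowels /o/ and /a/, so it spirantizes to the fricative [z]. /d/ is a stop between vowels /a/ and /i/, so it spirantizes to the fricative [z]. /b/ is a stop between vowels /i/ and /e/, so it spirantizes to the fricative [v]. /kuebodadibek/ → kuevozazivek.
Rule 4 (final e-epenthesis): the form ends in the consonant /k/, so [e] is inserted word-finally. /kuevozazivek/ → kuevozaziveke.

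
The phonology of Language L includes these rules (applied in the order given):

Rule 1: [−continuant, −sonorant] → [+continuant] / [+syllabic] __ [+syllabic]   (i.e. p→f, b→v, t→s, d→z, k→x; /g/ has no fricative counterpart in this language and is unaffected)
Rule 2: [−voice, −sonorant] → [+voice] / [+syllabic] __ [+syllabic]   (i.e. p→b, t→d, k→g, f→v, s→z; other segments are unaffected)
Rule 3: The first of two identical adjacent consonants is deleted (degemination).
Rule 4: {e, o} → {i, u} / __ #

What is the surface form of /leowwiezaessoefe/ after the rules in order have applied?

Rule 1 (intervocalic spirantization): no segment meets the environment; /leowwiezaessoefe/ is unchanged.
Rule 2 (intervocalic voicing): /f/ is a voiceless obstruent between vowels /e/ and /e/, so it voices to [v]. /leowwiezaessoefe/ → leowwiezaessoeve.
Rule 3 (degemination): /ww/ is a geminate; the first /w/ deletes. /ss/ is a geminate; the first /s/ deletes. /leowwiezaessoeve/ → leowiezaesoeve.
Rule 4 (final vowel raising): /e/ is a mid vowel in word-final position, so it raises to [i]. /leowiezaesoeve/ → leowiezaesoevi.

leowiezaesoevi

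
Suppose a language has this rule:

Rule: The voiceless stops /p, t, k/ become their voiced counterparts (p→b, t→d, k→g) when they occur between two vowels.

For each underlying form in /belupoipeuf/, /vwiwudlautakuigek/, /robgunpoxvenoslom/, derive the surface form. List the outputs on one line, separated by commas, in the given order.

beluboibeuf, vwiwudlaudaguigek, robgunpoxvenoslom

/belupoipeuf/: /p/ is a voiceless stop between vowels /u/ and /o/, so it voices to [b]. /p/ is a voiceless stop between vowels /i/ and /e/, so it voices to [b]. → [beluboibeuf].
/vwiwudlautakuigek/: /t/ is a voiceless stop between vowels /u/ and /a/, so it voices to [d]. /k/ is a voiceless stop between vowels /a/ and /u/, so it voices to [g]. → [vwiwudlaudaguigek].
/robgunpoxvenoslom/: the rule's environment is not met; surfaces unchanged as [robgunpoxvenoslom].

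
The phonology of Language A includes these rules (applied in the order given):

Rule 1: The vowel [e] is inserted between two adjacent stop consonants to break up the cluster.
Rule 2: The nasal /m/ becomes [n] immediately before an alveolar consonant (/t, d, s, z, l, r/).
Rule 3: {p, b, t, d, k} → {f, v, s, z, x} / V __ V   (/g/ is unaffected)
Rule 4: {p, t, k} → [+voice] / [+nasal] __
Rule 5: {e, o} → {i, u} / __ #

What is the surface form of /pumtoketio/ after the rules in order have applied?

Rule 1 (stop-cluster e-epenthesis): no segment meets the environment; /pumtoketio/ is unchanged.
Rule 2 (nasal place assimilation): /m/ precedes the alveolar consonant /t/, so it assimilates in place to [n]. /pumtoketio/ → puntoketio.
Rule 3 (intervocalic spirantization): /k/ is a stop between vowels /o/ and /e/, so it spirantizes to the fricative [x]. /t/ is a stop between vowels /e/ and /i/, so it spirantizes to the fricative [s]. /puntoketio/ → puntoxesio.
Rule 4 (post-nasal voicing): /t/ is a voiceless stop immediately after the nasal /n/, so it voices to [d]. /puntoxesio/ → pundoxesio.
Rule 5 (final vowel raising): /o/ is a mid vowel in word-final position, so it raises to [u]. /pundoxesio/ → pundoxesiu.

pundoxesiu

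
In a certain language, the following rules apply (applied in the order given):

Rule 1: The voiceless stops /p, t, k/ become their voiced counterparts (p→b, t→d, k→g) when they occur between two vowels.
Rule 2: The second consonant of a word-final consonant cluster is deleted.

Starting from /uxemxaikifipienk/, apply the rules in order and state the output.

uxemxaigifibien

Rule 1 (intervocalic voicing): /k/ is a voiceless stop between vowels /i/ and /i/, so it voices to [g]. /p/ is a voiceless stop between vowels /i/ and /i/, so it voices to [b]. /uxemxaikifipienk/ → uxemxaigifibienk.
Rule 2 (final cluster simplification): /k/ is the second consonant of a word-final cluster /nk/, so it deletes. /uxemxaigifibienk/ → uxemxaigifibien.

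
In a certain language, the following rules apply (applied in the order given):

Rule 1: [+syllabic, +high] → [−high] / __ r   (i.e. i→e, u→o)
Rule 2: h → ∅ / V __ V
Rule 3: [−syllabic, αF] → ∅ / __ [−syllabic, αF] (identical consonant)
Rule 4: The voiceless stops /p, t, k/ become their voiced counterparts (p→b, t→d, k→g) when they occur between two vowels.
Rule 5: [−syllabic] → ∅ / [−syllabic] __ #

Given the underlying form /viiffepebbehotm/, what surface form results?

viifebebeot

Rule 1 (pre-rhotic lowering): no segment meets the environment; /viiffepebbehotm/ is unchanged.
Rule 2 (intervocalic h-deletion): /h/ occurs between vowels /e/ and /o/, so it deletes. /viiffepebbehotm/ → viiffepebbeotm.
Rule 3 (degemination): /ff/ is a geminate; the first /f/ deletes. /bb/ is a geminate; the first /b/ deletes. /viiffepebbeotm/ → viifepebeotm.
Rule 4 (intervocalic voicing): /p/ is a voiceless stop between vowels /e/ and /e/, so it voices to [b]. /viifepebeotm/ → viifebebeotm.
Rule 5 (final cluster simplification): /m/ is the second consonant of a word-final cluster /tm/, so it deletes. /viifebebeotm/ → viifebebeot.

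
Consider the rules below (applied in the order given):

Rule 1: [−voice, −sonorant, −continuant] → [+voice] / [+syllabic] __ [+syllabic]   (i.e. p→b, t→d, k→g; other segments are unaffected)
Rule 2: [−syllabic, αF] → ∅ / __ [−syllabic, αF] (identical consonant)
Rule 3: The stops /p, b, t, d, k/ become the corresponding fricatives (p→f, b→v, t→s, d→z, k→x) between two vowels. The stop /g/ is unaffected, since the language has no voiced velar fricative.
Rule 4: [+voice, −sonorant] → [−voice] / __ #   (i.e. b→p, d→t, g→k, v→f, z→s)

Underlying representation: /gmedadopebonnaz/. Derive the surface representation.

gmezazovevonas

Rule 1 (intervocalic voicing): /p/ is a voiceless stop between vowels /o/ and /e/, so it voices to [b]. /gmedadopebonnaz/ → gmedadobebonnaz.
Rule 2 (degemination): /nn/ is a geminate; the first /n/ deletes. /gmedadobebonnaz/ → gmedadobebonaz.
Rule 3 (intervocalic spirantization): /d/ is a stop between vowels /e/ and /a/, so it spirantizes to the fricative [z]. /d/ is a stop between vowels /a/ and /o/, so it spirantizes to the fricative [z]. /b/ is a stop between vowels /o/ and /e/, so it spirantizes to the fricative [v]. /b/ is a stop between vowels /e/ and /o/, so it spirantizes to the fricative [v]. /gmedadobebonaz/ → gmezazovevonaz.
Rule 4 (final devoicing): /z/ is a voiced obstruent in word-final position, so it devoices to [s]. /gmezazovevonaz/ → gmezazovevonas.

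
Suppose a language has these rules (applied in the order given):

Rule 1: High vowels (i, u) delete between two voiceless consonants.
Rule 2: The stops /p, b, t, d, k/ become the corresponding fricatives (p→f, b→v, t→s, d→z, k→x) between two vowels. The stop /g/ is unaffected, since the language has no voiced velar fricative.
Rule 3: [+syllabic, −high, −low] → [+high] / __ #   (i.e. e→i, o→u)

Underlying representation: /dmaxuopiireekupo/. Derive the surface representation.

dmaxuofiireekpu

Rule 1 (high vowel syncope): /u/ is a high vowel flanked by voiceless consonants /k/ and /p/, so it deletes. /dmaxuopiireekupo/ → dmaxuopiireekpo.
Rule 2 (intervocalic spirantization): /p/ is a stop between vowels /o/ and /i/, so it spirantizes to the fricative [f]. /dmaxuopiireekpo/ → dmaxuofiireekpo.
Rule 3 (final vowel raising): /o/ is a mid vowel in word-final position, so it raises to [u]. /dmaxuofiireekpo/ → dmaxuofiireekpu.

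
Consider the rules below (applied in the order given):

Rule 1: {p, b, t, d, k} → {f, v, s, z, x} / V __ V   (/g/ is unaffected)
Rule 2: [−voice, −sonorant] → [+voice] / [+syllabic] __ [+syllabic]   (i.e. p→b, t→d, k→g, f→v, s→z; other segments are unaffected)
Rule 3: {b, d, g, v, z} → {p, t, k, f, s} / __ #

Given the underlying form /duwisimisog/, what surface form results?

Rule 1 (intervocalic spirantization): no segment meets the environment; /duwisimisog/ is unchanged.
Rule 2 (intervocalic voicing): /s/ is a voiceless obstruent between vowels /i/ and /i/, so it voices to [z]. /s/ is a voiceless obstruent between vowels /i/ and /o/, so it voices to [z]. /duwisimisog/ → duwizimizog.
Rule 3 (final devoicing): /g/ is a voiced obstruent in word-final position, so it devoices to [k]. /duwizimizog/ → duwizimizok.

duwizimizok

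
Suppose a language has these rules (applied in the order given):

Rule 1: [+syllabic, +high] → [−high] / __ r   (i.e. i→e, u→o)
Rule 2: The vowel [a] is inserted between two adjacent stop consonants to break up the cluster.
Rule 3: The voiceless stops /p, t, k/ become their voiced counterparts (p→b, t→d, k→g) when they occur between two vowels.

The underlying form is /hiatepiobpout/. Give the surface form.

Rule 1 (pre-rhotic lowering): no segment meets the environment; /hiatepiobpout/ is unchanged.
Rule 2 (stop-cluster a-epenthesis): /b/ and /p/ form a stop–stop cluster, so [a] is inserted between them. /hiatepiobpout/ → hiatepiobapout.
Rule 3 (intervocalic voicing): /t/ is a voiceless stop between vowels /a/ and /e/, so it voices to [d]. /p/ is a voiceless stop between vowels /e/ and /i/, so it voices to [b]. /p/ is a voiceless stop between vowels /a/ and /o/, so it voices to [b]. /hiatepiobapout/ → hiadebiobabout.

hiadebiobabout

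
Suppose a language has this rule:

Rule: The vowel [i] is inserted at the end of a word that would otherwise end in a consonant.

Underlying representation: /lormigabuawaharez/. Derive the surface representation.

the form ends in the consonant /z/, so [i] is inserted word-finally.
Surface form: [lormigabuawaharezi].

lormigabuawaharezi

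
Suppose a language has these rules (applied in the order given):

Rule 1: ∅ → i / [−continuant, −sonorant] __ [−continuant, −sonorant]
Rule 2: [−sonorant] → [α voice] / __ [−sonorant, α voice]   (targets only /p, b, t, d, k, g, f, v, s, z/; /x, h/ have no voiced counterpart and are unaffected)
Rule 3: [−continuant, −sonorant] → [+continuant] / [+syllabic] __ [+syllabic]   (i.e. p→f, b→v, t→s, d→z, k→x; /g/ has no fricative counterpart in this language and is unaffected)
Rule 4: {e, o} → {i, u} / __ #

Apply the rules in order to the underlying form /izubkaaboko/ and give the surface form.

izuvixaavoxu

Rule 1 (stop-cluster i-epenthesis): /b/ and /k/ form a stop–stop cluster, so [i] is inserted between them. /izubkaaboko/ → izubikaaboko.
Rule 2 (regressive voicing assimilation): no segment meets the environment; /izubikaaboko/ is unchanged.
Rule 3 (intervocalic spirantization): /b/ is a stop between vowels /u/ and /i/, so it spirantizes to the fricative [v]. /k/ is a stop between vowels /i/ and /a/, so it spirantizes to the fricative [x]. /b/ is a stop between vowels /a/ and /o/, so it spirantizes to the fricative [v]. /k/ is a stop between vowels /o/ and /o/, so it spirantizes to the fricative [x]. /izubikaaboko/ → izuvixaavoxo.
Rule 4 (final vowel raising): /o/ is a mid vowel in word-final position, so it raises to [u]. /izuvixaavoxo/ → izuvixaavoxu.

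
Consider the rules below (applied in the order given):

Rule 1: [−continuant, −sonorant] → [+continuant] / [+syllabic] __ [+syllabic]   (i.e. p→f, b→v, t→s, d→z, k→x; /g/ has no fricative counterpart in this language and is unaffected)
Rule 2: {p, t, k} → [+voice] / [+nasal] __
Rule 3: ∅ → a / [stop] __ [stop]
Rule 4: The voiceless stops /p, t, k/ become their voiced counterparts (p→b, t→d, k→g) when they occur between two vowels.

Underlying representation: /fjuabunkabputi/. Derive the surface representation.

fjuavungababusi

Rule 1 (intervocalic spirantization): /b/ is a stop between vowels /a/ and /u/, so it spirantizes to the fricative [v]. /t/ is a stop between vowels /u/ and /i/, so it spirantizes to the fricative [s]. /fjuabunkabputi/ → fjuavunkabpusi.
Rule 2 (post-nasal voicing): /k/ is a voiceless stop immediately after the nasal /n/, so it voices to [g]. /fjuavunkabpusi/ → fjuavungabpusi.
Rule 3 (stop-cluster a-epenthesis): /b/ and /p/ form a stop–stop cluster, so [a] is inserted between them. /fjuavungabpusi/ → fjuavungabapusi.
Rule 4 (intervocalic voicing): /p/ is a voiceless stop between vowels /a/ and /u/, so it voices to [b]. /fjuavungabapusi/ → fjuavungababusi.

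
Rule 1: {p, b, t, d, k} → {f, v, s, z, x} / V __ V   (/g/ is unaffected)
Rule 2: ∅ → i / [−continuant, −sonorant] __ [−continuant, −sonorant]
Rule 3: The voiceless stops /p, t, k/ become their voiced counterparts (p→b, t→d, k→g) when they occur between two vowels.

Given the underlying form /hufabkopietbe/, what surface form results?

hufabigofiedibe

Rule 1 (intervocalic spirantization): /p/ is a stop between vowels /o/ and /i/, so it spirantizes to the fricative [f]. /hufabkopietbe/ → hufabkofietbe.
Rule 2 (stop-cluster i-epenthesis): /b/ and /k/ form a stop–stop cluster, so [i] is inserted between them. /t/ and /b/ form a stop–stop cluster, so [i] is inserted between them. /hufabkofietbe/ → hufabikofietibe.
Rule 3 (intervocalic voicing): /k/ is a voiceless stop between vowels /i/ and /o/, so it voices to [g]. /t/ is a voiceless stop between vowels /e/ and /i/, so it voices to [d]. /hufabikofietibe/ → hufabigofiedibe.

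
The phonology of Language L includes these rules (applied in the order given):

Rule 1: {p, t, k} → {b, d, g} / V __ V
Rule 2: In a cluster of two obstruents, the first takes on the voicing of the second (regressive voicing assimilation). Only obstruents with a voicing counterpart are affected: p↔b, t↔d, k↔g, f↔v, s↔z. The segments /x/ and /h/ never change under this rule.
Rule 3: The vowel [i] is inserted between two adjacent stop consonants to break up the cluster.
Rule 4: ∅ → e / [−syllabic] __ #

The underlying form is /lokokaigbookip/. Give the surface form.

Rule 1 (intervocalic voicing): /k/ is a voiceless stop between vowels /o/ and /o/, so it voices to [g]. /k/ is a voiceless stop between vowels /o/ and /a/, so it voices to [g]. /k/ is a voiceless stop between vowels /o/ and /i/, so it voices to [g]. /lokokaigbookip/ → logogaigboogip.
Rule 2 (regressive voicing assimilation): no segment meets the environment; /logogaigboogip/ is unchanged.
Rule 3 (stop-cluster i-epenthesis): /g/ and /b/ form a stop–stop cluster, so [i] is inserted between them. /logogaigboogip/ → logogaigiboogip.
Rule 4 (final e-epenthesis): the form ends in the consonant /p/, so [e] is inserted word-finally. /logogaigiboogip/ → logogaigiboogipe.

logogaigiboogipe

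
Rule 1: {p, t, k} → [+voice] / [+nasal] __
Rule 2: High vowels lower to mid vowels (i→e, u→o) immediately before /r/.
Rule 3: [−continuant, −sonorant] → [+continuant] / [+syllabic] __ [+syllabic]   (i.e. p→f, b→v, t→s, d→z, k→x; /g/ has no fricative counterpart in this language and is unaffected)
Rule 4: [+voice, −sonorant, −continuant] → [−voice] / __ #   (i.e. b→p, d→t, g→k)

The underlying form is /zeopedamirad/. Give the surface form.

Rule 1 (post-nasal voicing): no segment meets the environment; /zeopedamirad/ is unchanged.
Rule 2 (pre-rhotic lowering): /i/ is a high vowel immediately before /r/, so it lowers to [e]. /zeopedamirad/ → zeopedamerad.
Rule 3 (intervocalic spirantization): /p/ is a stop between vowels /o/ and /e/, so it spirantizes to the fricative [f]. /d/ is a stop between vowels /e/ and /a/, so it spirantizes to the fricative [z]. /zeopedamerad/ → zeofezamerad.
Rule 4 (final devoicing): /d/ is a voiced stop in word-final position, so it devoices to [t]. /zeofezamerad/ → zeofezamerat.

zeofezamerat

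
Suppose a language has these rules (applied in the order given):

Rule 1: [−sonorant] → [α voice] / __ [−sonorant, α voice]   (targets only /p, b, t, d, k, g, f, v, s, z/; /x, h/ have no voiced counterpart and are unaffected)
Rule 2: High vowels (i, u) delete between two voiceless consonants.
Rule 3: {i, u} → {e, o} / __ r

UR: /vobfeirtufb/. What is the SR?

vopfeertuvb

Rule 1 (regressive voicing assimilation): /b/ precedes the voiceless obstruent /f/, so it devoices to [p] by assimilation. /f/ precedes the voiced obstruent /b/, so it voices to [v] by assimilation. /vobfeirtufb/ → vopfeirtuvb.
Rule 2 (high vowel syncope): no segment meets the environment; /vopfeirtuvb/ is unchanged.
Rule 3 (pre-rhotic lowering): /i/ is a high vowel immediately before /r/, so it lowers to [e]. /vopfeirtuvb/ → vopfeertuvb.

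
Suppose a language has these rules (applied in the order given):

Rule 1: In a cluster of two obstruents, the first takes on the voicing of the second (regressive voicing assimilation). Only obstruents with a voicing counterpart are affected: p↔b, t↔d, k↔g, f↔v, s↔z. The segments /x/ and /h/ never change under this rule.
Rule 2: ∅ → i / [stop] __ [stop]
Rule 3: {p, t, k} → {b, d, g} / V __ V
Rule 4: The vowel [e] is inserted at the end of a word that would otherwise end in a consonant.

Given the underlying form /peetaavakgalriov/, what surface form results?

Rule 1 (regressive voicing assimilation): /k/ precedes the voiced obstruent /g/, so it voices to [g] by assimilation. /peetaavakgalriov/ → peetaavaggalriov.
Rule 2 (stop-cluster i-epenthesis): /g/ and /g/ form a stop–stop cluster, so [i] is inserted between them. /peetaavaggalriov/ → peetaavagigalriov.
Rule 3 (intervocalic voicing): /t/ is a voiceless stop between vowels /e/ and /a/, so it voices to [d]. /peetaavagigalriov/ → peedaavagigalriov.
Rule 4 (final e-epenthesis): the form ends in the consonant /v/, so [e] is inserted word-finally. /peedaavagigalriov/ → peedaavagigalriove.

peedaavagigalriove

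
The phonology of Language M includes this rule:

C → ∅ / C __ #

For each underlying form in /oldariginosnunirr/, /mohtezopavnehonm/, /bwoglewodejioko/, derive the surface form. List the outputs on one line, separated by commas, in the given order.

oldariginosnunir, mohtezopavnehon, bwoglewodejioko

/oldariginosnunirr/: /r/ is the second consonant of a word-final cluster /rr/, so it deletes. → [oldariginosnunir].
/mohtezopavnehonm/: /m/ is the second consonant of a word-final cluster /nm/, so it deletes. → [mohtezopavnehon].
/bwoglewodejioko/: the rule's environment is not met; surfaces unchanged as [bwoglewodejioko].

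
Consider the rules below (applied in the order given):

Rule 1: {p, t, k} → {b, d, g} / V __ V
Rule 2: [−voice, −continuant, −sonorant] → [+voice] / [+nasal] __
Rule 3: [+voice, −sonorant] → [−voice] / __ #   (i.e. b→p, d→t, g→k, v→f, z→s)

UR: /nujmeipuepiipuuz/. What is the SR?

Rule 1 (intervocalic voicing): /p/ is a voiceless stop between vowels /i/ and /u/, so it voices to [b]. /p/ is a voiceless stop between vowels /e/ and /i/, so it voices to [b]. /p/ is a voiceless stop between vowels /i/ and /u/, so it voices to [b]. /nujmeipuepiipuuz/ → nujmeibuebiibuuz.
Rule 2 (post-nasal voicing): no segment meets the environment; /nujmeibuebiibuuz/ is unchanged.
Rule 3 (final devoicing): /z/ is a voiced obstruent in word-final position, so it devoices to [s]. /nujmeibuebiibuuz/ → nujmeibuebiibuus.

nujmeibuebiibuus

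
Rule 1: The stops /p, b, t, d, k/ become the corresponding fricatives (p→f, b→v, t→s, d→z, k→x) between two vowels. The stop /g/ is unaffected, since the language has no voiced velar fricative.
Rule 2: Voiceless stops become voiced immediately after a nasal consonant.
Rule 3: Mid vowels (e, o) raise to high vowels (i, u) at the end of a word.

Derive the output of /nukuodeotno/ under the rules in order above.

nuxuozeotnu

Rule 1 (intervocalic spirantization): /k/ is a stop between vowels /u/ and /u/, so it spirantizes to the fricative [x]. /d/ is a stop between vowels /o/ and /e/, so it spirantizes to the fricative [z]. /nukuodeotno/ → nuxuozeotno.
Rule 2 (post-nasal voicing): no segment meets the environment; /nuxuozeotno/ is unchanged.
Rule 3 (final vowel raising): /o/ is a mid vowel in word-final position, so it raises to [u]. /nuxuozeotno/ → nuxuozeotnu.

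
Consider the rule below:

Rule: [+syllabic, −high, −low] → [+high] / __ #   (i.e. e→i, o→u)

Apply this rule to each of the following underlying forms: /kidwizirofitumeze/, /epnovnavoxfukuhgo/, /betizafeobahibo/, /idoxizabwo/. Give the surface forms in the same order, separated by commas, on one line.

/kidwizirofitumeze/: /e/ is a mid vowel in word-final position, so it raises to [i]. → [kidwizirofitumezi].
/epnovnavoxfukuhgo/: /o/ is a mid vowel in word-final position, so it raises to [u]. → [epnovnavoxfukuhgu].
/betizafeobahibo/: /o/ is a mid vowel in word-final position, so it raises to [u]. → [betizafeobahibu].
/idoxizabwo/: /o/ is a mid vowel in word-final position, so it raises to [u]. → [idoxizabwu].

kidwizirofitumezi, epnovnavoxfukuhgu, betizafeobahibu, idoxizabwu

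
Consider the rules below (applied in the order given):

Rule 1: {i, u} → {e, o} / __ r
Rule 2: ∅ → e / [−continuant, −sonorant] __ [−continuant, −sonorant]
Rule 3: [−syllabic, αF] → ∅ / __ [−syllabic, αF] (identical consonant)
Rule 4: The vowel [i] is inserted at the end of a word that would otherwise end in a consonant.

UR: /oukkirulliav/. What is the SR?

Rule 1 (pre-rhotic lowering): /i/ is a high vowel immediately before /r/, so it lowers to [e]. /oukkirulliav/ → oukkerulliav.
Rule 2 (stop-cluster e-epenthesis): /k/ and /k/ form a stop–stop cluster, so [e] is inserted between them. /oukkerulliav/ → oukekerulliav.
Rule 3 (degemination): /ll/ is a geminate; the first /l/ deletes. /oukekerulliav/ → oukekeruliav.
Rule 4 (final i-epenthesis): the form ends in the consonant /v/, so [i] is inserted word-finally. /oukekeruliav/ → oukekeruliavi.

oukekeruliavi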